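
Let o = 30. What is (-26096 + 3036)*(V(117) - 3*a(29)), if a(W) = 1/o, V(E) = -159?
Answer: 3668846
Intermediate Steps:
a(W) = 1/30
(-26096 + 3036)*(V(117) - 3*a(29)) = (-26096 + 3036)*(-159 - 3*1/30) = -23060*(-159 - 1/10) = -23060*(-1591/10) = 3668846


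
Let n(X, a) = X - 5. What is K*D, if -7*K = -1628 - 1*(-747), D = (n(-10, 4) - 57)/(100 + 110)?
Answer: -10572/245 ≈ -43.151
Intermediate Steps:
n(X, a) = -5 + X
D = -12/35 (D = ((-5 - 10) - 57)/(100 + 110) = (-15 - 57)/210 = -72*1/210 = -12/35 ≈ -0.34286)
K = 881/7 (K = -(-1628 - 1*(-747))/7 = -(-1628 + 747)/7 = -1/7*(-881) = 881/7 ≈ 125.86)
K*D = (881/7)*(-12/35) = -10572/245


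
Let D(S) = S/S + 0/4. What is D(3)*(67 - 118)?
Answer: -51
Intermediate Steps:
D(S) = 1 (D(S) = 1 + 0*(¼) = 1 + 0 = 1)
D(3)*(67 - 118) = 1*(67 - 118) = 1*(-51) = -51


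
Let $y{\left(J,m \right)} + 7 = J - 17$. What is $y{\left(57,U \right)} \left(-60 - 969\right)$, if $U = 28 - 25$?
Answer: $-33957$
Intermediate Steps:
$U = 3$
$y{\left(J,m \right)} = -24 + J$ ($y{\left(J,m \right)} = -7 + \left(J - 17\right) = -7 + \left(-17 + J\right) = -24 + J$)
$y{\left(57,U \right)} \left(-60 - 969\right) = \left(-24 + 57\right) \left(-60 - 969\right) = 33 \left(-1029\right) = -33957$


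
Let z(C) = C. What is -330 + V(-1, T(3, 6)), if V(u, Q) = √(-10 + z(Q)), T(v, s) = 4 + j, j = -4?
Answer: -330 + I*√10 ≈ -330.0 + 3.1623*I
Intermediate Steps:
T(v, s) = 0 (T(v, s) = 4 - 4 = 0)
V(u, Q) = √(-10 + Q)
-330 + V(-1, T(3, 6)) = -330 + √(-10 + 0) = -330 + √(-10) = -330 + I*√10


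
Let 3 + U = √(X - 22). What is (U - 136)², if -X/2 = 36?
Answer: (139 - I*√94)² ≈ 19227.0 - 2695.3*I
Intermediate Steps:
X = -72 (X = -2*36 = -72)
U = -3 + I*√94 (U = -3 + √(-72 - 22) = -3 + √(-94) = -3 + I*√94 ≈ -3.0 + 9.6954*I)
(U - 136)² = ((-3 + I*√94) - 136)² = (-139 + I*√94)²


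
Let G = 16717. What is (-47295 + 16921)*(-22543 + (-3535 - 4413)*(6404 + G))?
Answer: 5582384335874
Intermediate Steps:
(-47295 + 16921)*(-22543 + (-3535 - 4413)*(6404 + G)) = (-47295 + 16921)*(-22543 + (-3535 - 4413)*(6404 + 16717)) = -30374*(-22543 - 7948*23121) = -30374*(-22543 - 183765708) = -30374*(-183788251) = 5582384335874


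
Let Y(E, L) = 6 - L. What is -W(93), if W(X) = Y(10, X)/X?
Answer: 29/31 ≈ 0.93548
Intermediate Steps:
W(X) = (6 - X)/X
-W(93) = -(6 - 1*93)/93 = -(6 - 93)/93 = -(-87)/93 = -1*(-29/31) = 29/31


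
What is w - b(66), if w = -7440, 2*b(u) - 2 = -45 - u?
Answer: -14771/2 ≈ -7385.5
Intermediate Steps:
b(u) = -43/2 - u/2 (b(u) = 1 + (-45 - u)/2 = 1 + (-45/2 - u/2) = -43/2 - u/2)
w - b(66) = -7440 - (-43/2 - ½*66) = -7440 - (-43/2 - 33) = -7440 - 1*(-109/2) = -7440 + 109/2 = -14771/2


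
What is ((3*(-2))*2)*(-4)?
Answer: 48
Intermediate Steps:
((3*(-2))*2)*(-4) = -6*2*(-4) = -12*(-4) = 48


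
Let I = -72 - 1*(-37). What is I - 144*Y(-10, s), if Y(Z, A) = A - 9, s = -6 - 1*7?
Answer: 3133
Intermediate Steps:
s = -13 (s = -6 - 7 = -13)
Y(Z, A) = -9 + A
I = -35 (I = -72 + 37 = -35)
I - 144*Y(-10, s) = -35 - 144*(-9 - 13) = -35 - 144*(-22) = -35 + 3168 = 3133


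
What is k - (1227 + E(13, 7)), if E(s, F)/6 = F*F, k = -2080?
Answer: -3601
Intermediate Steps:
E(s, F) = 6*F**2 (E(s, F) = 6*(F*F) = 6*F**2)
k - (1227 + E(13, 7)) = -2080 - (1227 + 6*7**2) = -2080 - (1227 + 6*49) = -2080 - (1227 + 294) = -2080 - 1*1521 = -2080 - 1521 = -3601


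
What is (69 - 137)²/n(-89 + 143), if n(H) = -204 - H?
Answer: -2312/129 ≈ -17.922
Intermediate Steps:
(69 - 137)²/n(-89 + 143) = (69 - 137)²/(-204 - (-89 + 143)) = (-68)²/(-204 - 1*54) = 4624/(-204 - 54) = 4624/(-258) = 4624*(-1/258) = -2312/129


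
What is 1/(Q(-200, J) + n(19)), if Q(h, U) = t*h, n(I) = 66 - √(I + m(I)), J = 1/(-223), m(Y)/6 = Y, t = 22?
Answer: -4334/18783423 + √133/18783423 ≈ -0.00023012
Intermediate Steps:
m(Y) = 6*Y
J = -1/223 ≈ -0.0044843
n(I) = 66 - √7*√I (n(I) = 66 - √(I + 6*I) = 66 - √(7*I) = 66 - √7*√I)
Q(h, U) = 22*h
1/(Q(-200, J) + n(19)) = 1/(22*(-200) + (66 - √7*√19)) = 1/(-4400 + (66 - √133)) = 1/(-4334 - √133)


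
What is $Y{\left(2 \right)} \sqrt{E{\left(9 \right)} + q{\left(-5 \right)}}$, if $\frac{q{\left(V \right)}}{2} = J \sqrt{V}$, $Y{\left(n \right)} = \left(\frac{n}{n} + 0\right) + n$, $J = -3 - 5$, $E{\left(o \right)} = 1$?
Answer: $3 \sqrt{1 - 16 i \sqrt{5}} \approx 12.867 - 12.512 i$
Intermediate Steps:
$J = -8$ ($J = -3 - 5 = -8$)
$Y{\left(n \right)} = 1 + n$ ($Y{\left(n \right)} = \left(1 + 0\right) + n = 1 + n$)
$q{\left(V \right)} = - 16 \sqrt{V}$ ($q{\left(V \right)} = 2 \left(- 8 \sqrt{V}\right) = - 16 \sqrt{V}$)
$Y{\left(2 \right)} \sqrt{E{\left(9 \right)} + q{\left(-5 \right)}} = \left(1 + 2\right) \sqrt{1 - 16 \sqrt{-5}} = 3 \sqrt{1 - 16 i \sqrt{5}}$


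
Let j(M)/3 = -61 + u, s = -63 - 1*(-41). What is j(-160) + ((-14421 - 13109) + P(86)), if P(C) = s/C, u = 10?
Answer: -1190380/43 ≈ -27683.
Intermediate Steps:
s = -22 (s = -63 + 41 = -22)
j(M) = -153 (j(M) = 3*(-61 + 10) = 3*(-51) = -153)
P(C) = -22/C
j(-160) + ((-14421 - 13109) + P(86)) = -153 + ((-14421 - 13109) - 22/86) = -153 + (-27530 - 22*1/86) = -153 + (-27530 - 11/43) = -153 - 1183801/43 = -1190380/43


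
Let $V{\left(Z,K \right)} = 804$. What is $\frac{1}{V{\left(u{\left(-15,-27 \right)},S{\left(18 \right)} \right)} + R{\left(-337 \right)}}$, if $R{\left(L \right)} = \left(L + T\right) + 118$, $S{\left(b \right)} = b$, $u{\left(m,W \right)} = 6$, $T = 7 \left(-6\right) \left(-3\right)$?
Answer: $\frac{1}{711} \approx 0.0014065$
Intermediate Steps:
$T = 126$ ($T = \left(-42\right) \left(-3\right) = 126$)
$R{\left(L \right)} = 244 + L$ ($R{\left(L \right)} = \left(L + 126\right) + 118 = \left(126 + L\right) + 118 = 244 + L$)
$\frac{1}{V{\left(u{\left(-15,-27 \right)},S{\left(18 \right)} \right)} + R{\left(-337 \right)}} = \frac{1}{804 + \left(244 - 337\right)} = \frac{1}{804 - 93} = \frac{1}{711}$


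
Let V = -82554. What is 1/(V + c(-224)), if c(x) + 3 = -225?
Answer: -1/82782 ≈ -1.2080e-5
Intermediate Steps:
c(x) = -228 (c(x) = -3 - 225 = -228)
1/(V + c(-224)) = 1/(-82554 - 228) = 1/(-82782) = -1/82782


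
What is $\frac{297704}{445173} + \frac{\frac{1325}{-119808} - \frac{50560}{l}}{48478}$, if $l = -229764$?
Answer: $\frac{11035638482579733719}{16502084687463118848} \approx 0.66874$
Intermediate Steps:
$\frac{297704}{445173} + \frac{\frac{1325}{-119808} - \frac{50560}{l}}{48478} = \frac{297704}{445173} + \frac{\frac{1325}{-119808} - \frac{50560}{-229764}}{48478} = 297704 \cdot \frac{1}{445173} + \left(1325 \left(- \frac{1}{119808}\right) - - \frac{12640}{57441}\right) \frac{1}{48478} = \frac{297704}{445173} + \left(- \frac{1325}{119808} + \frac{12640}{57441}\right) \frac{1}{48478} = \frac{297704}{445173} + \frac{479421265}{2293963776} \cdot \frac{1}{48478} = \frac{297704}{445173} + \frac{479421265}{111206775932928} = \frac{11035638482579733719}{16502084687463118848}$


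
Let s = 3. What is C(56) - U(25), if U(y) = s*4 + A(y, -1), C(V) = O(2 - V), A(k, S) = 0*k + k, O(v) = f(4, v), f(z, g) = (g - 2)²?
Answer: 3099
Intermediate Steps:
f(z, g) = (-2 + g)²
O(v) = (-2 + v)²
A(k, S) = k (A(k, S) = 0 + k = k)
C(V) = V² (C(V) = (-2 + (2 - V))² = (-V)² = V²)
U(y) = 12 + y (U(y) = 3*4 + y = 12 + y)
C(56) - U(25) = 56² - (12 + 25) = 3136 - 1*37 = 3136 - 37 = 3099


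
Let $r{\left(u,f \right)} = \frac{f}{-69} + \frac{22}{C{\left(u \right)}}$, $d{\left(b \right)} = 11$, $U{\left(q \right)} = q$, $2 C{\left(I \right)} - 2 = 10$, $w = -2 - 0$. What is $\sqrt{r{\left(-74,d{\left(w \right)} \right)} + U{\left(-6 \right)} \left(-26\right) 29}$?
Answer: $\frac{\sqrt{21555462}}{69} \approx 67.287$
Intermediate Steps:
$w = -2$ ($w = -2 + 0 = -2$)
$C{\left(I \right)} = 6$ ($C{\left(I \right)} = 1 + \frac{1}{2} \cdot 10 = 1 + 5 = 6$)
$r{\left(u,f \right)} = \frac{11}{3} - \frac{f}{69}$ ($r{\left(u,f \right)} = \frac{f}{-69} + \frac{22}{6} = f \left(- \frac{1}{69}\right) + 22 \cdot \frac{1}{6} = - \frac{f}{69} + \frac{11}{3} = \frac{11}{3} - \frac{f}{69}$)
$\sqrt{r{\left(-74,d{\left(w \right)} \right)} + U{\left(-6 \right)} \left(-26\right) 29} = \sqrt{\left(\frac{11}{3} - \frac{11}{69}\right) + \left(-6\right) \left(-26\right) 29} = \sqrt{\left(\frac{11}{3} - \frac{11}{69}\right) + 156 \cdot 29} = \sqrt{\frac{242}{69} + 4524} = \sqrt{\frac{312398}{69}} = \frac{\sqrt{21555462}}{69}$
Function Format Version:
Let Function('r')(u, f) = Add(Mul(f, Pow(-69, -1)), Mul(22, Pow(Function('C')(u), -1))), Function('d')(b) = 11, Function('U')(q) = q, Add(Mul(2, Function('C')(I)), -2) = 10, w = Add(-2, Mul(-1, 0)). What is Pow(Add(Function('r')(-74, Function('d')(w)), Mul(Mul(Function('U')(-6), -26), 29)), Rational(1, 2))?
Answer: Mul(Rational(1, 69), Pow(21555462, Rational(1, 2))) ≈ 67.287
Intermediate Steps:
w = -2 (w = Add(-2, 0) = -2)
Function('C')(I) = 6 (Function('C')(I) = Add(1, Mul(Rational(1, 2), 10)) = Add(1, 5) = 6)
Function('r')(u, f) = Add(Rational(11, 3), Mul(Rational(-1, 69), f)) (Function('r')(u, f) = Add(Mul(f, Pow(-69, -1)), Mul(22, Pow(6, -1))) = Add(Mul(f, Rational(-1, 69)), Mul(22, Rational(1, 6))) = Add(Mul(Rational(-1, 69), f), Rational(11, 3)) = Add(Rational(11, 3), Mul(Rational(-1, 69), f)))
Pow(Add(Function('r')(-74, Function('d')(w)), Mul(Mul(Function('U')(-6), -26), 29)), Rational(1, 2)) = Pow(Add(Add(Rational(11, 3), Mul(Rational(-1, 69), 11)), Mul(Mul(-6, -26), 29)), Rational(1, 2)) = Pow(Add(Add(Rational(11, 3), Rational(-11, 69)), Mul(156, 29)), Rational(1, 2)) = Pow(Add(Rational(242, 69), 4524), Rational(1, 2)) = Pow(Rational(312398, 69), Rational(1, 2)) = Mul(Rational(1, 69), Pow(21555462, Rational(1, 2)))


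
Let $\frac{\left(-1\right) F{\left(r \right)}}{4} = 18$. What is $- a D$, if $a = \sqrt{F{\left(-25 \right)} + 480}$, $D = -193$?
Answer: $386 \sqrt{102} \approx 3898.4$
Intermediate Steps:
$F{\left(r \right)} = -72$ ($F{\left(r \right)} = \left(-4\right) 18 = -72$)
$a = 2 \sqrt{102}$ ($a = \sqrt{-72 + 480} = \sqrt{408} = 2 \sqrt{102} \approx 20.199$)
$- a D = - 2 \sqrt{102} \left(-193\right) = 386 \sqrt{102}$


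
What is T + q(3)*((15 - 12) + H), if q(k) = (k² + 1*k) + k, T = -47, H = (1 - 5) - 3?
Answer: -107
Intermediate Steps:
H = -7 (H = -4 - 3 = -7)
q(k) = k² + 2*k (q(k) = (k² + k) + k = (k + k²) + k = k² + 2*k)
T + q(3)*((15 - 12) + H) = -47 + (3*(2 + 3))*((15 - 12) - 7) = -47 + (3*5)*(3 - 7) = -47 + 15*(-4) = -47 - 60 = -107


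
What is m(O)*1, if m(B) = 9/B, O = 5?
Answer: 9/5 ≈ 1.8000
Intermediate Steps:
m(O)*1 = (9/5)*1 = 9/5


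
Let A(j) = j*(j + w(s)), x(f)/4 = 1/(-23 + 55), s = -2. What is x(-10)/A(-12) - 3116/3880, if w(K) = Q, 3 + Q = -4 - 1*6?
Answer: -186863/232800 ≈ -0.80268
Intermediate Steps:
Q = -13 (Q = -3 + (-4 - 1*6) = -3 + (-4 - 6) = -3 - 10 = -13)
w(K) = -13
x(f) = ⅛ (x(f) = 4/(-23 + 55) = 4/32 = 4*(1/32) = ⅛)
A(j) = j*(-13 + j) (A(j) = j*(j - 13) = j*(-13 + j))
x(-10)/A(-12) - 3116/3880 = 1/(8*((-12*(-13 - 12)))) - 3116/3880 = 1/(8*((-12*(-25)))) - 3116*1/3880 = (⅛)/300 - 779/970 = (⅛)*(1/300) - 779/970 = 1/2400 - 779/970 = -186863/232800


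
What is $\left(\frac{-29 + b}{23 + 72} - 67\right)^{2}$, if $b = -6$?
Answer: $\frac{1638400}{361} \approx 4538.5$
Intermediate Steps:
$\left(\frac{-29 + b}{23 + 72} - 67\right)^{2} = \left(\frac{-29 - 6}{23 + 72} - 67\right)^{2} = \left(- \frac{35}{95} - 67\right)^{2} = \left(\left(-35\right) \frac{1}{95} - 67\right)^{2} = \left(- \frac{7}{19} - 67\right)^{2} = \left(- \frac{1280}{19}\right)^{2} = \frac{1638400}{361}$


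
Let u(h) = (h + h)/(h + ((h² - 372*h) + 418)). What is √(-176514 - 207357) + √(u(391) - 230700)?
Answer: I*(√383871 + √3914091732171/4119) ≈ 1099.9*I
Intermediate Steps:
u(h) = 2*h/(418 + h² - 371*h) (u(h) = (2*h)/(h + (418 + h² - 372*h)) = (2*h)/(418 + h² - 371*h) = 2*h/(418 + h² - 371*h))
√(-176514 - 207357) + √(u(391) - 230700) = √(-176514 - 207357) + √(2*391/(418 + 391² - 371*391) - 230700) = √(-383871) + √(2*391/(418 + 152881 - 145061) - 230700) = I*√383871 + √(2*391/8238 - 230700) = I*√383871 + √(2*391*(1/8238) - 230700) = I*√383871 + √(391/4119 - 230700) = I*√383871 + √(-950252909/4119) = I*√383871 + I*√3914091732171/4119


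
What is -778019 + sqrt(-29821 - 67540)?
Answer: -778019 + I*sqrt(97361) ≈ -7.7802e+5 + 312.03*I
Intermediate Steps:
-778019 + sqrt(-29821 - 67540) = -778019 + sqrt(-97361) = -778019 + I*sqrt(97361)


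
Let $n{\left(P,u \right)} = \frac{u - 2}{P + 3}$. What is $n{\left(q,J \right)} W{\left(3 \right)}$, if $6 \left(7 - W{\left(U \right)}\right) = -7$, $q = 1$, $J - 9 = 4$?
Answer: $\frac{539}{24} \approx 22.458$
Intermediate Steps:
$J = 13$ ($J = 9 + 4 = 13$)
$W{\left(U \right)} = \frac{49}{6}$ ($W{\left(U \right)} = 7 - - \frac{7}{6} = 7 + \frac{7}{6} = \frac{49}{6}$)
$n{\left(P,u \right)} = \frac{-2 + u}{3 + P}$
$n{\left(q,J \right)} W{\left(3 \right)} = \frac{-2 + 13}{3 + 1} \cdot \frac{49}{6} = \frac{1}{4} \cdot 11 \cdot \frac{49}{6} = \frac{11}{4} \cdot \frac{49}{6} = \frac{539}{24}$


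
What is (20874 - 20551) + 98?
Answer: 421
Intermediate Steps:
(20874 - 20551) + 98 = 323 + 98 = 421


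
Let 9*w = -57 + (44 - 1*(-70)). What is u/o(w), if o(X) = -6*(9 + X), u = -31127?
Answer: 31127/92 ≈ 338.34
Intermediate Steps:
w = 19/3 (w = (-57 + (44 - 1*(-70)))/9 = (-57 + (44 + 70))/9 = (-57 + 114)/9 = (1/9)*57 = 19/3 ≈ 6.3333)
o(X) = -54 - 6*X
u/o(w) = -31127/(-54 - 6*19/3) = -31127/(-54 - 38) = -31127/(-92) = -31127*(-1/92) = 31127/92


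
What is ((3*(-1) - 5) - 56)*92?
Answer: -5888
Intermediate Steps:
((3*(-1) - 5) - 56)*92 = ((-3 - 5) - 56)*92 = (-8 - 56)*92 = -64*92 = -5888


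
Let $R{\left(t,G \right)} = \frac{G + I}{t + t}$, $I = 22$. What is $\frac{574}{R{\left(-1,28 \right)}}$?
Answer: $- \frac{574}{25} \approx -22.96$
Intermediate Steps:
$R{\left(t,G \right)} = \frac{22 + G}{2 t}$ ($R{\left(t,G \right)} = \frac{G + 22}{t + t} = \frac{22 + G}{2 t}$)
$\frac{574}{R{\left(-1,28 \right)}} = \frac{574}{\frac{1}{2} \frac{1}{-1} \left(22 + 28\right)} = \frac{574}{\frac{1}{2} \left(-1\right) 50} = \frac{574}{-25} = 574 \left(- \frac{1}{25}\right) = - \frac{574}{25}$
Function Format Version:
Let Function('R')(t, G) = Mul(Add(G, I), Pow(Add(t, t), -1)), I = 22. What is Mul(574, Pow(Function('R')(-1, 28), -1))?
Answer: Rational(-574, 25) ≈ -22.960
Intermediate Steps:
Function('R')(t, G) = Mul(Rational(1, 2), Pow(t, -1), Add(22, G)) (Function('R')(t, G) = Mul(Add(G, 22), Pow(Add(t, t), -1)) = Mul(Add(22, G), Pow(Mul(2, t), -1)) = Mul(Add(22, G), Mul(Rational(1, 2), Pow(t, -1))) = Mul(Rational(1, 2), Pow(t, -1), Add(22, G)))
Mul(574, Pow(Function('R')(-1, 28), -1)) = Mul(574, Pow(Mul(Rational(1, 2), Pow(-1, -1), Add(22, 28)), -1)) = Mul(574, Pow(Mul(Rational(1, 2), -1, 50), -1)) = Mul(574, Pow(-25, -1)) = Mul(574, Rational(-1, 25)) = Rational(-574, 25)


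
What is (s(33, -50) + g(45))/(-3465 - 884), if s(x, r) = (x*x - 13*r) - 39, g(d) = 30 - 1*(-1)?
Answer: -1731/4349 ≈ -0.39802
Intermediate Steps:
g(d) = 31 (g(d) = 30 + 1 = 31)
s(x, r) = -39 + x² - 13*r (s(x, r) = (x² - 13*r) - 39 = -39 + x² - 13*r)
(s(33, -50) + g(45))/(-3465 - 884) = ((-39 + 33² - 13*(-50)) + 31)/(-3465 - 884) = ((-39 + 1089 + 650) + 31)/(-4349) = (1700 + 31)*(-1/4349) = 1731*(-1/4349) = -1731/4349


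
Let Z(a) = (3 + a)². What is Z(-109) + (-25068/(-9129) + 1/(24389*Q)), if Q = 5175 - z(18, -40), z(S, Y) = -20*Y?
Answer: 3649151200873043/324693805625 ≈ 11239.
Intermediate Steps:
Q = 4375 (Q = 5175 - (-20)*(-40) = 5175 - 1*800 = 5175 - 800 = 4375)
Z(-109) + (-25068/(-9129) + 1/(24389*Q)) = (3 - 109)² + (-25068/(-9129) + 1/(24389*4375)) = (-106)² + (-25068*(-1/9129) + (1/24389)*(1/4375)) = 11236 + (8356/3043 + 1/106701875) = 11236 + 891600870543/324693805625 = 3649151200873043/324693805625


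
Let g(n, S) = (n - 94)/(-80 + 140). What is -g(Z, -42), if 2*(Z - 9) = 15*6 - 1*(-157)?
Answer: -77/120 ≈ -0.64167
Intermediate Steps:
Z = 265/2 (Z = 9 + (15*6 - 1*(-157))/2 = 9 + (90 + 157)/2 = 9 + (½)*247 = 9 + 247/2 = 265/2 ≈ 132.50)
g(n, S) = -47/30 + n/60 (g(n, S) = (-94 + n)/60 = (-94 + n)*(1/60) = -47/30 + n/60)
-g(Z, -42) = -(-47/30 + (1/60)*(265/2)) = -(-47/30 + 53/24) = -1*77/120 = -77/120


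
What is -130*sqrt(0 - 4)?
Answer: -260*I ≈ -260.0*I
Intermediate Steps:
-130*sqrt(0 - 4) = -260*I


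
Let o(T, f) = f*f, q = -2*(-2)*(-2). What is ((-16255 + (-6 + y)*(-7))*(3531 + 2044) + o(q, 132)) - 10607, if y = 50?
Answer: -92331908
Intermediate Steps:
q = -8 (q = 4*(-2) = -8)
o(T, f) = f**2
((-16255 + (-6 + y)*(-7))*(3531 + 2044) + o(q, 132)) - 10607 = ((-16255 + (-6 + 50)*(-7))*(3531 + 2044) + 132**2) - 10607 = ((-16255 + 44*(-7))*5575 + 17424) - 10607 = ((-16255 - 308)*5575 + 17424) - 10607 = (-16563*5575 + 17424) - 10607 = (-92338725 + 17424) - 10607 = -92321301 - 10607 = -92331908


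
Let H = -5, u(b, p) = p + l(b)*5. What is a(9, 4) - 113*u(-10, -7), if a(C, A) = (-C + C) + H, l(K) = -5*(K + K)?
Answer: -55714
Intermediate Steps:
l(K) = -10*K
u(b, p) = p - 50*b (u(b, p) = p - 10*b*5 = p - 50*b)
a(C, A) = -5 (a(C, A) = (-C + C) - 5 = 0 - 5 = -5)
a(9, 4) - 113*u(-10, -7) = -5 - 113*(-7 - 50*(-10)) = -5 - 113*(-7 + 500) = -5 - 113*493 = -5 - 55709 = -55714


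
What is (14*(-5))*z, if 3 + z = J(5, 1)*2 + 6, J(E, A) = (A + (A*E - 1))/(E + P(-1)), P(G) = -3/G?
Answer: -595/2 ≈ -297.50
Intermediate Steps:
J(E, A) = (-1 + A + A*E)/(3 + E) (J(E, A) = (A + (A*E - 1))/(E - 3/(-1)) = (A + (-1 + A*E))/(E - 3*(-1)) = (-1 + A + A*E)/(E + 3) = (-1 + A + A*E)/(3 + E))
z = 17/4 (z = -3 + (((-1 + 1 + 1*5)/(3 + 5))*2 + 6) = -3 + (((-1 + 1 + 5)/8)*2 + 6) = -3 + (((1/8)*5)*2 + 6) = -3 + ((5/8)*2 + 6) = -3 + (5/4 + 6) = -3 + 29/4 = 17/4 ≈ 4.2500)
(14*(-5))*z = (14*(-5))*(17/4) = -70*17/4 = -595/2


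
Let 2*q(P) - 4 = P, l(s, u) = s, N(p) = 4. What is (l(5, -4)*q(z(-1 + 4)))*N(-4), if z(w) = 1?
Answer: 50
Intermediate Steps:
q(P) = 2 + P/2
(l(5, -4)*q(z(-1 + 4)))*N(-4) = (5*(2 + (½)*1))*4 = (5*(2 + ½))*4 = (5*(5/2))*4 = (25/2)*4 = 50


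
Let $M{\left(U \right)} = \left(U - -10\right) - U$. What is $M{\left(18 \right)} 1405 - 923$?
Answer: $13127$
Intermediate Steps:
$M{\left(U \right)} = 10$ ($M{\left(U \right)} = \left(U + 10\right) - U = \left(10 + U\right) - U = 10$)
$M{\left(18 \right)} 1405 - 923 = 10 \cdot 1405 - 923 = 14050 - 923 = 13127$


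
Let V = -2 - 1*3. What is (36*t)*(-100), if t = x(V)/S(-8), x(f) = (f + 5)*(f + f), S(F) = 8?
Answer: 0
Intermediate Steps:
V = -5 (V = -2 - 3 = -5)
x(f) = 2*f*(5 + f) (x(f) = (5 + f)*(2*f) = 2*f*(5 + f))
t = 0 (t = (2*(-5)*(5 - 5))/8 = (2*(-5)*0)*(1/8) = 0*(1/8) = 0)
(36*t)*(-100) = (36*0)*(-100) = 0*(-100) = 0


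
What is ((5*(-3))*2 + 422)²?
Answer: 153664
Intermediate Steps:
((5*(-3))*2 + 422)² = (-15*2 + 422)² = (-30 + 422)² = 392² = 153664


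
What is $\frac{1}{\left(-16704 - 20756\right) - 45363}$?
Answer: $- \frac{1}{82823} \approx -1.2074 \cdot 10^{-5}$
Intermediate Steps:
$\frac{1}{\left(-16704 - 20756\right) - 45363} = \frac{1}{-37460 - 45363} = \frac{1}{-82823} = - \frac{1}{82823}$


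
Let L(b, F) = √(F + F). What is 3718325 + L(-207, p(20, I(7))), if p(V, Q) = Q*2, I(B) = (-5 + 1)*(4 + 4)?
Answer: 3718325 + 8*I*√2 ≈ 3.7183e+6 + 11.314*I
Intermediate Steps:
I(B) = -32 (I(B) = -4*8 = -32)
p(V, Q) = 2*Q
L(b, F) = √2*√F (L(b, F) = √(2*F) = √2*√F)
3718325 + L(-207, p(20, I(7))) = 3718325 + √2*√(2*(-32)) = 3718325 + √2*√(-64) = 3718325 + √2*(8*I) = 3718325 + 8*I*√2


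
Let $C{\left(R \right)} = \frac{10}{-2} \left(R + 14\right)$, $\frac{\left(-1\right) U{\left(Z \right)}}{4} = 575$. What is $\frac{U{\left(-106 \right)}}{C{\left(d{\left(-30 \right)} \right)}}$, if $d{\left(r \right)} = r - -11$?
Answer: $-92$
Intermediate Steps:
$U{\left(Z \right)} = -2300$ ($U{\left(Z \right)} = \left(-4\right) 575 = -2300$)
$d{\left(r \right)} = 11 + r$ ($d{\left(r \right)} = r + 11 = 11 + r$)
$C{\left(R \right)} = -70 - 5 R$ ($C{\left(R \right)} = 10 \left(- \frac{1}{2}\right) \left(14 + R\right) = - 5 \left(14 + R\right) = -70 - 5 R$)
$\frac{U{\left(-106 \right)}}{C{\left(d{\left(-30 \right)} \right)}} = - \frac{2300}{-70 - 5 \left(11 - 30\right)} = - \frac{2300}{-70 - -95} = - \frac{2300}{-70 + 95} = - \frac{2300}{25} = \left(-2300\right) \frac{1}{25} = -92$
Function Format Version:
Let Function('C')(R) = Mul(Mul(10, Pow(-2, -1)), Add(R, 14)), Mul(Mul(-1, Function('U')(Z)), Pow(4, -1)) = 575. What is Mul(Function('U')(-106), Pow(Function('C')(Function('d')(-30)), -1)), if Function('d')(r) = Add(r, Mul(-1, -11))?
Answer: -92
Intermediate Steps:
Function('U')(Z) = -2300 (Function('U')(Z) = Mul(-4, 575) = -2300)
Function('d')(r) = Add(11, r) (Function('d')(r) = Add(r, 11) = Add(11, r))
Function('C')(R) = Add(-70, Mul(-5, R)) (Function('C')(R) = Mul(Mul(10, Rational(-1, 2)), Add(14, R)) = Mul(-5, Add(14, R)) = Add(-70, Mul(-5, R)))
Mul(Function('U')(-106), Pow(Function('C')(Function('d')(-30)), -1)) = Mul(-2300, Pow(Add(-70, Mul(-5, Add(11, -30))), -1)) = Mul(-2300, Pow(Add(-70, Mul(-5, -19)), -1)) = Mul(-2300, Pow(Add(-70, 95), -1)) = Mul(-2300, Pow(25, -1)) = Mul(-2300, Rational(1, 25)) = -92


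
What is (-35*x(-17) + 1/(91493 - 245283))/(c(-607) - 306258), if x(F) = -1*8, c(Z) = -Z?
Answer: -43061199/47006067290 ≈ -0.00091608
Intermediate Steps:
x(F) = -8
(-35*x(-17) + 1/(91493 - 245283))/(c(-607) - 306258) = (-35*(-8) + 1/(91493 - 245283))/(-1*(-607) - 306258) = (280 + 1/(-153790))/(607 - 306258) = (280 - 1/153790)/(-305651) = (43061199/153790)*(-1/305651) = -43061199/47006067290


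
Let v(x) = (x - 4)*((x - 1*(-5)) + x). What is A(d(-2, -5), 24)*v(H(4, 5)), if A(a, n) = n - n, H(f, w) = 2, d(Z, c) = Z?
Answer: 0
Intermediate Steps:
A(a, n) = 0
v(x) = (-4 + x)*(5 + 2*x) (v(x) = (-4 + x)*((x + 5) + x) = (-4 + x)*((5 + x) + x) = (-4 + x)*(5 + 2*x))
A(d(-2, -5), 24)*v(H(4, 5)) = 0*(-20 - 3*2 + 2*2²) = 0*(-20 - 6 + 2*4) = 0*(-20 - 6 + 8) = 0*(-18) = 0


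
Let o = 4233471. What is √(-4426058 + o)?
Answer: I*√192587 ≈ 438.85*I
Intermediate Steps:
√(-4426058 + o) = √(-4426058 + 4233471) = √(-192587) = I*√192587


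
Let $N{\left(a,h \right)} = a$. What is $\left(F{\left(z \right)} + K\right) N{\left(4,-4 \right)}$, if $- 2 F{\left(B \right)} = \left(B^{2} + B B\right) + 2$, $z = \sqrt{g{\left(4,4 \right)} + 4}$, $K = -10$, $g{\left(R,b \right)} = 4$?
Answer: $-76$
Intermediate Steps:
$z = 2 \sqrt{2}$ ($z = \sqrt{4 + 4} = \sqrt{8} = 2 \sqrt{2} \approx 2.8284$)
$F{\left(B \right)} = -1 - B^{2}$ ($F{\left(B \right)} = - \frac{\left(B^{2} + B B\right) + 2}{2} = - \frac{\left(B^{2} + B^{2}\right) + 2}{2} = - \frac{2 B^{2} + 2}{2} = - \frac{2 + 2 B^{2}}{2} = -1 - B^{2}$)
$\left(F{\left(z \right)} + K\right) N{\left(4,-4 \right)} = \left(\left(-1 - \left(2 \sqrt{2}\right)^{2}\right) - 10\right) 4 = \left(\left(-1 - 8\right) - 10\right) 4 = \left(-9 - 10\right) 4 = \left(-19\right) 4 = -76$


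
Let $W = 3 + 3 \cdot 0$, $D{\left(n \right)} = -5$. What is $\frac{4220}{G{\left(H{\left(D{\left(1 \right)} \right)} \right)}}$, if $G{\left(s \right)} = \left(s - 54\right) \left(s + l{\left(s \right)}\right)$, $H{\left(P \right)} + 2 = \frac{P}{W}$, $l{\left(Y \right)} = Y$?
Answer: $\frac{18990}{1903} \approx 9.979$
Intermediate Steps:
$W = 3$ ($W = 3 + 0 = 3$)
$H{\left(P \right)} = -2 + \frac{P}{3}$
$G{\left(s \right)} = 2 s \left(-54 + s\right)$ ($G{\left(s \right)} = \left(s - 54\right) \left(s + s\right) = \left(-54 + s\right) 2 s = 2 s \left(-54 + s\right)$)
$\frac{4220}{G{\left(H{\left(D{\left(1 \right)} \right)} \right)}} = \frac{4220}{2 \left(-2 + \frac{1}{3} \left(-5\right)\right) \left(-54 + \left(-2 + \frac{1}{3} \left(-5\right)\right)\right)} = \frac{4220}{2 \left(-2 - \frac{5}{3}\right) \left(-54 - \frac{11}{3}\right)} = \frac{4220}{2 \left(- \frac{11}{3}\right) \left(-54 - \frac{11}{3}\right)} = \frac{4220}{2 \left(- \frac{11}{3}\right) \left(- \frac{173}{3}\right)} = \frac{4220}{\frac{3806}{9}} = 4220 \cdot \frac{9}{3806} = \frac{18990}{1903}$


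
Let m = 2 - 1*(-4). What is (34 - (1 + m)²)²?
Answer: 225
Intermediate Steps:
m = 6 (m = 2 + 4 = 6)
(34 - (1 + m)²)² = (34 - (1 + 6)²)² = (34 - 1*7²)² = (34 - 1*49)² = (34 - 49)² = (-15)² = 225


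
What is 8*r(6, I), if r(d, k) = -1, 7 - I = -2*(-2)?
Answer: -8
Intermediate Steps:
I = 3 (I = 7 - (-2)*(-2) = 7 - 1*4 = 7 - 4 = 3)
8*r(6, I) = 8*(-1) = -8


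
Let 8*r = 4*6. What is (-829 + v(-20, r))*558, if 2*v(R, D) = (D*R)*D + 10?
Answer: -510012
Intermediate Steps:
r = 3 (r = (4*6)/8 = (⅛)*24 = 3)
v(R, D) = 5 + R*D²/2 (v(R, D) = ((D*R)*D + 10)/2 = (R*D² + 10)/2 = (10 + R*D²)/2 = 5 + R*D²/2)
(-829 + v(-20, r))*558 = (-829 + (5 + (½)*(-20)*3²))*558 = (-829 + (5 + (½)*(-20)*9))*558 = (-829 + (5 - 90))*558 = (-829 - 85)*558 = -914*558 = -510012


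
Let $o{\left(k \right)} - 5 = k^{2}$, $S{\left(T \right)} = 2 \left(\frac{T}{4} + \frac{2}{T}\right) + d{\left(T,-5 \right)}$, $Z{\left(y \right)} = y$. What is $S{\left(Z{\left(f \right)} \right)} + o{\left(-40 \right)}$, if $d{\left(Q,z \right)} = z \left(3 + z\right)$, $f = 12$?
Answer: $\frac{4864}{3} \approx 1621.3$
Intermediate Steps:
$S{\left(T \right)} = 10 + \frac{T}{2} + \frac{4}{T}$ ($S{\left(T \right)} = 2 \left(\frac{T}{4} + \frac{2}{T}\right) - 5 \left(3 - 5\right) = 2 \left(T \frac{1}{4} + \frac{2}{T}\right) - -10 = 2 \left(\frac{T}{4} + \frac{2}{T}\right) + 10 = 2 \left(\frac{2}{T} + \frac{T}{4}\right) + 10 = \left(\frac{T}{2} + \frac{4}{T}\right) + 10 = 10 + \frac{T}{2} + \frac{4}{T}$)
$o{\left(k \right)} = 5 + k^{2}$
$S{\left(Z{\left(f \right)} \right)} + o{\left(-40 \right)} = \left(10 + \frac{1}{2} \cdot 12 + \frac{4}{12}\right) + \left(5 + \left(-40\right)^{2}\right) = \left(10 + 6 + 4 \cdot \frac{1}{12}\right) + \left(5 + 1600\right) = \left(10 + 6 + \frac{1}{3}\right) + 1605 = \frac{49}{3} + 1605 = \frac{4864}{3}$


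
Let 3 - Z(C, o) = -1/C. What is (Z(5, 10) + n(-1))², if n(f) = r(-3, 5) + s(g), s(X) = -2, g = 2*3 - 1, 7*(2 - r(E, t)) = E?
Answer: 16129/1225 ≈ 13.167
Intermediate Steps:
r(E, t) = 2 - E/7
g = 5 (g = 6 - 1 = 5)
Z(C, o) = 3 + 1/C (Z(C, o) = 3 - (-1)/C = 3 + 1/C)
n(f) = 3/7 (n(f) = (2 - ⅐*(-3)) - 2 = (2 + 3/7) - 2 = 17/7 - 2 = 3/7)
(Z(5, 10) + n(-1))² = ((3 + 1/5) + 3/7)² = ((3 + ⅕) + 3/7)² = (16/5 + 3/7)² = (127/35)² = 16129/1225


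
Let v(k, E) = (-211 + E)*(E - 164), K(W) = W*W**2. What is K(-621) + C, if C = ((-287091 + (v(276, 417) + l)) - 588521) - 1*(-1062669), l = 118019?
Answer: -239125867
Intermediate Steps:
K(W) = W**3
v(k, E) = (-211 + E)*(-164 + E)
C = 357194 (C = ((-287091 + ((34604 + 417**2 - 375*417) + 118019)) - 588521) - 1*(-1062669) = ((-287091 + ((34604 + 173889 - 156375) + 118019)) - 588521) + 1062669 = ((-287091 + (52118 + 118019)) - 588521) + 1062669 = ((-287091 + 170137) - 588521) + 1062669 = (-116954 - 588521) + 1062669 = -705475 + 1062669 = 357194)
K(-621) + C = (-621)**3 + 357194 = -239483061 + 357194 = -239125867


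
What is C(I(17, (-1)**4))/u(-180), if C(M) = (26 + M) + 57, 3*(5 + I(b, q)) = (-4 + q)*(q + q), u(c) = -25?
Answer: -76/25 ≈ -3.0400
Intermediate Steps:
I(b, q) = -5 + 2*q*(-4 + q)/3 (I(b, q) = -5 + ((-4 + q)*(q + q))/3 = -5 + ((-4 + q)*(2*q))/3 = -5 + (2*q*(-4 + q))/3 = -5 + 2*q*(-4 + q)/3)
C(M) = 83 + M
C(I(17, (-1)**4))/u(-180) = (83 + (-5 - 8/3*(-1)**4 + 2*((-1)**4)**2/3))/(-25) = (83 + (-5 - 8/3*1 + (2/3)*1**2))*(-1/25) = (83 + (-5 - 8/3 + (2/3)*1))*(-1/25) = (83 + (-5 - 8/3 + 2/3))*(-1/25) = (83 - 7)*(-1/25) = 76*(-1/25) = -76/25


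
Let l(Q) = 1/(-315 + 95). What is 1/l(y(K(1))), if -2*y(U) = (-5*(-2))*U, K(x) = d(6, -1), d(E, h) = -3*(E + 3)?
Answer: -220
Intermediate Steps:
d(E, h) = -9 - 3*E (d(E, h) = -3*(3 + E) = -9 - 3*E)
K(x) = -27 (K(x) = -9 - 3*6 = -9 - 18 = -27)
y(U) = -5*U (y(U) = -(-5*(-2))*U/2 = -5*U)
l(Q) = -1/220 (l(Q) = 1/(-220) = -1/220)
1/l(y(K(1))) = 1/(-1/220) = -220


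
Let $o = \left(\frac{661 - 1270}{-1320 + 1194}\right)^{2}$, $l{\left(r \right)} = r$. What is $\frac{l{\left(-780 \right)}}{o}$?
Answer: $- \frac{28080}{841} \approx -33.389$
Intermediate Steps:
$o = \frac{841}{36}$ ($o = \left(- \frac{609}{-126}\right)^{2} = \left(\left(-609\right) \left(- \frac{1}{126}\right)\right)^{2} = \left(\frac{29}{6}\right)^{2} = \frac{841}{36} \approx 23.361$)
$\frac{l{\left(-780 \right)}}{o} = - \frac{780}{\frac{841}{36}} = \left(-780\right) \frac{36}{841} = - \frac{28080}{841}$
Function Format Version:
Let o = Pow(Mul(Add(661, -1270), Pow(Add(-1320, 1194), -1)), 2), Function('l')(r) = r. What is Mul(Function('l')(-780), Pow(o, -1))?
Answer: Rational(-28080, 841) ≈ -33.389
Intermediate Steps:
o = Rational(841, 36) (o = Pow(Mul(-609, Pow(-126, -1)), 2) = Pow(Mul(-609, Rational(-1, 126)), 2) = Pow(Rational(29, 6), 2) = Rational(841, 36) ≈ 23.361)
Mul(Function('l')(-780), Pow(o, -1)) = Mul(-780, Pow(Rational(841, 36), -1)) = Mul(-780, Rational(36, 841)) = Rational(-28080, 841)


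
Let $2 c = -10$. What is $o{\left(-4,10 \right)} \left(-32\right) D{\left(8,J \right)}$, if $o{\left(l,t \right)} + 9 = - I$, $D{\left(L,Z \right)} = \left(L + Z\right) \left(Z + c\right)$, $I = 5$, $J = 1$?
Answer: $-16128$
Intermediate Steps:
$c = -5$ ($c = \frac{1}{2} \left(-10\right) = -5$)
$D{\left(L,Z \right)} = \left(-5 + Z\right) \left(L + Z\right)$ ($D{\left(L,Z \right)} = \left(L + Z\right) \left(Z - 5\right) = \left(L + Z\right) \left(-5 + Z\right) = \left(-5 + Z\right) \left(L + Z\right)$)
$o{\left(l,t \right)} = -14$ ($o{\left(l,t \right)} = -9 - 5 = -14$)
$o{\left(-4,10 \right)} \left(-32\right) D{\left(8,J \right)} = \left(-14\right) \left(-32\right) \left(1^{2} - 40 - 5 + 8 \cdot 1\right) = 448 \left(1 - 40 - 5 + 8\right) = 448 \left(-36\right) = -16128$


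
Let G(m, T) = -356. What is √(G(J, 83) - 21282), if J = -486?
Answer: I*√21638 ≈ 147.1*I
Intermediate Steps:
√(G(J, 83) - 21282) = √(-356 - 21282) = √(-21638) = I*√21638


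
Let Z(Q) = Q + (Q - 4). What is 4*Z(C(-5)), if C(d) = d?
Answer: -56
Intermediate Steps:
Z(Q) = -4 + 2*Q (Z(Q) = Q + (-4 + Q) = -4 + 2*Q)
4*Z(C(-5)) = 4*(-4 + 2*(-5)) = 4*(-4 - 10) = 4*(-14) = -56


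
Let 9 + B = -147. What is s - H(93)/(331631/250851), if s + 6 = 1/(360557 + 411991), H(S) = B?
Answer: 28694727519191/256200865788 ≈ 112.00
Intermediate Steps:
B = -156 (B = -9 - 147 = -156)
H(S) = -156
s = -4635287/772548 (s = -6 + 1/(360557 + 411991) = -6 + 1/772548 = -4635287/772548 ≈ -6.0000)
s - H(93)/(331631/250851) = -4635287/772548 - (-156)/(331631/250851) = -4635287/772548 - (-156)/(331631*(1/250851)) = -4635287/772548 - (-156)/331631/250851 = -4635287/772548 - (-156)*250851/331631 = -4635287/772548 - 1*(-39132756/331631) = -4635287/772548 + 39132756/331631 = 28694727519191/256200865788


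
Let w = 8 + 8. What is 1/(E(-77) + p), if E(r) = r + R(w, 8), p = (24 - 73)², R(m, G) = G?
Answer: 1/2332 ≈ 0.00042882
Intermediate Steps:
w = 16
p = 2401 (p = (-49)² = 2401)
E(r) = 8 + r (E(r) = r + 8 = 8 + r)
1/(E(-77) + p) = 1/((8 - 77) + 2401) = 1/(-69 + 2401) = 1/2332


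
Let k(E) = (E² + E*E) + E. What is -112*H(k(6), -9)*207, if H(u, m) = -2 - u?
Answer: 1854720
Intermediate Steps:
k(E) = E + 2*E² (k(E) = (E² + E²) + E = 2*E² + E = E + 2*E²)
-112*H(k(6), -9)*207 = -112*(-2 - 6*(1 + 2*6))*207 = -112*(-2 - 6*(1 + 12))*207 = -112*(-2 - 6*13)*207 = -112*(-2 - 1*78)*207 = -112*(-2 - 78)*207 = -112*(-80)*207 = 8960*207 = 1854720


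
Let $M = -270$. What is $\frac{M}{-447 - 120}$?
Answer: $\frac{10}{21} \approx 0.47619$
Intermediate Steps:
$\frac{M}{-447 - 120} = - \frac{270}{-447 - 120} = - \frac{270}{-567} = \left(-270\right) \left(- \frac{1}{567}\right) = \frac{10}{21}$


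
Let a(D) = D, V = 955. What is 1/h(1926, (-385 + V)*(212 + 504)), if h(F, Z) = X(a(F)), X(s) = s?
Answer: 1/1926 ≈ 0.00051921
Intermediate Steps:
h(F, Z) = F
1/h(1926, (-385 + V)*(212 + 504)) = 1/1926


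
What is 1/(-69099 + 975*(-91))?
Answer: -1/157824 ≈ -6.3362e-6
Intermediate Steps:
1/(-69099 + 975*(-91)) = 1/(-69099 - 88725) = 1/(-157824) = -1/157824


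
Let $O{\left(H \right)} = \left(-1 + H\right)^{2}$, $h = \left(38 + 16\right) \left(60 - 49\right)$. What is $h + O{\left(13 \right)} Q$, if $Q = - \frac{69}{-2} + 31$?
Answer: $10026$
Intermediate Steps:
$h = 594$ ($h = 54 \cdot 11 = 594$)
$Q = \frac{131}{2}$ ($Q = \left(-69\right) \left(- \frac{1}{2}\right) + 31 = \frac{69}{2} + 31 = \frac{131}{2} \approx 65.5$)
$h + O{\left(13 \right)} Q = 594 + \left(-1 + 13\right)^{2} \cdot \frac{131}{2} = 594 + 12^{2} \cdot \frac{131}{2} = 594 + 144 \cdot \frac{131}{2} = 594 + 9432 = 10026$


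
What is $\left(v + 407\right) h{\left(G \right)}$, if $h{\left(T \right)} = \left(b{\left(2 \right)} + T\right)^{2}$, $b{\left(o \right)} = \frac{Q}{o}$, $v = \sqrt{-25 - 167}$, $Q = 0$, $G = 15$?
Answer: $91575 + 1800 i \sqrt{3} \approx 91575.0 + 3117.7 i$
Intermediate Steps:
$v = 8 i \sqrt{3}$ ($v = \sqrt{-192} = 8 i \sqrt{3} \approx 13.856 i$)
$b{\left(o \right)} = 0$ ($b{\left(o \right)} = \frac{0}{o} = 0$)
$h{\left(T \right)} = T^{2}$ ($h{\left(T \right)} = \left(0 + T\right)^{2} = T^{2}$)
$\left(v + 407\right) h{\left(G \right)} = \left(8 i \sqrt{3} + 407\right) 15^{2} = \left(407 + 8 i \sqrt{3}\right) 225 = 91575 + 1800 i \sqrt{3}$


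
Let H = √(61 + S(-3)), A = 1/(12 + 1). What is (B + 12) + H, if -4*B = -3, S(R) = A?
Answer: 51/4 + √10322/13 ≈ 20.565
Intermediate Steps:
A = 1/13 ≈ 0.076923
S(R) = 1/13
B = ¾ (B = -¼*(-3) = ¾ ≈ 0.75000)
H = √10322/13 (H = √(61 + 1/13) = √(794/13) = √10322/13 ≈ 7.8152)
(B + 12) + H = (¾ + 12) + √10322/13 = 51/4 + √10322/13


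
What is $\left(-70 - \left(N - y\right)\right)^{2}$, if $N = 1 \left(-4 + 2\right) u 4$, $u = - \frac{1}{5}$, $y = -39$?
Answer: $\frac{305809}{25} \approx 12232.0$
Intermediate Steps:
$u = - \frac{1}{5}$ ($u = \left(-1\right) \frac{1}{5} = - \frac{1}{5} \approx -0.2$)
$N = \frac{8}{5}$ ($N = 1 \left(-4 + 2\right) \left(- \frac{1}{5}\right) 4 = 1 \left(-2\right) \left(- \frac{1}{5}\right) 4 = \left(-2\right) \left(- \frac{1}{5}\right) 4 = \frac{2}{5} \cdot 4 = \frac{8}{5} \approx 1.6$)
$\left(-70 - \left(N - y\right)\right)^{2} = \left(-70 - \frac{203}{5}\right)^{2} = \left(- \frac{553}{5}\right)^{2} = \frac{305809}{25}$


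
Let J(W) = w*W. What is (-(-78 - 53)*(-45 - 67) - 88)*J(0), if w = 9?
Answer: 0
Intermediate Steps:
J(W) = 9*W
(-(-78 - 53)*(-45 - 67) - 88)*J(0) = (-(-78 - 53)*(-45 - 67) - 88)*(9*0) = (-(-131)*(-112) - 88)*0 = (-1*14672 - 88)*0 = (-14672 - 88)*0 = -14760*0 = 0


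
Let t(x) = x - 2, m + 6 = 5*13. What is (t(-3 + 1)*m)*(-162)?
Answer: 38232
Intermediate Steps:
m = 59 (m = -6 + 5*13 = -6 + 65 = 59)
t(x) = -2 + x
(t(-3 + 1)*m)*(-162) = ((-2 + (-3 + 1))*59)*(-162) = ((-2 - 2)*59)*(-162) = -4*59*(-162) = -236*(-162) = 38232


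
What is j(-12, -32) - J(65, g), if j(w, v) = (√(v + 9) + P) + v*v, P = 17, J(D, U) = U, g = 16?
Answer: 1025 + I*√23 ≈ 1025.0 + 4.7958*I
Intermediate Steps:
j(w, v) = 17 + v² + √(9 + v) (j(w, v) = (√(v + 9) + 17) + v*v = (√(9 + v) + 17) + v² = (17 + √(9 + v)) + v² = 17 + v² + √(9 + v))
j(-12, -32) - J(65, g) = (17 + (-32)² + √(9 - 32)) - 1*16 = (17 + 1024 + √(-23)) - 16 = (17 + 1024 + I*√23) - 16 = (1041 + I*√23) - 16 = 1025 + I*√23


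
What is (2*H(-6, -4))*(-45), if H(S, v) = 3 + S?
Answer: 270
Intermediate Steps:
(2*H(-6, -4))*(-45) = (2*(3 - 6))*(-45) = (2*(-3))*(-45) = -6*(-45) = 270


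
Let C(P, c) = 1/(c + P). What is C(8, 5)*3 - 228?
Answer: -2961/13 ≈ -227.77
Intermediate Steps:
C(P, c) = 1/(P + c)
C(8, 5)*3 - 228 = 3/(8 + 5) - 228 = 3/13 - 228 = -2961/13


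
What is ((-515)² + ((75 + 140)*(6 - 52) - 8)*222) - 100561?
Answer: -2032692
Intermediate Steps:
((-515)² + ((75 + 140)*(6 - 52) - 8)*222) - 100561 = (265225 + (215*(-46) - 8)*222) - 100561 = (265225 + (-9890 - 8)*222) - 100561 = (265225 - 9898*222) - 100561 = (265225 - 2197356) - 100561 = -1932131 - 100561 = -2032692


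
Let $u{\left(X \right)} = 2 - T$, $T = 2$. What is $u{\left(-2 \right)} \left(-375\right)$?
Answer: $0$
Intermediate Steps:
$u{\left(X \right)} = 0$ ($u{\left(X \right)} = 2 - 2 = 0$)
$u{\left(-2 \right)} \left(-375\right) = 0 \left(-375\right) = 0$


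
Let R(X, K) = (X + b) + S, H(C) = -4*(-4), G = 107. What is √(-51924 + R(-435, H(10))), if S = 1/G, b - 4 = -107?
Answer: I*√600637331/107 ≈ 229.05*I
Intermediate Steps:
b = -103 (b = 4 - 107 = -103)
S = 1/107 ≈ 0.0093458
H(C) = 16
R(X, K) = -11020/107 + X (R(X, K) = (X - 103) + 1/107 = (-103 + X) + 1/107 = -11020/107 + X)
√(-51924 + R(-435, H(10))) = √(-51924 + (-11020/107 - 435)) = √(-51924 - 57565/107) = √(-5613433/107) = I*√600637331/107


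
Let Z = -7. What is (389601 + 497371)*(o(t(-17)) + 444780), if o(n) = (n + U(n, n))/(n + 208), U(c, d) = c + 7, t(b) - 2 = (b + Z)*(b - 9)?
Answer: 164510146717594/417 ≈ 3.9451e+11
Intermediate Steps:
t(b) = 2 + (-9 + b)*(-7 + b) (t(b) = 2 + (b - 7)*(b - 9) = 2 + (-7 + b)*(-9 + b) = 2 + (-9 + b)*(-7 + b))
U(c, d) = 7 + c
o(n) = (7 + 2*n)/(208 + n) (o(n) = (n + (7 + n))/(n + 208) = (7 + 2*n)/(208 + n))
(389601 + 497371)*(o(t(-17)) + 444780) = (389601 + 497371)*((7 + 2*(65 + (-17)² - 16*(-17)))/(208 + (65 + (-17)² - 16*(-17))) + 444780) = 886972*((7 + 2*(65 + 289 + 272))/(208 + (65 + 289 + 272)) + 444780) = 886972*((7 + 2*626)/(208 + 626) + 444780) = 886972*((7 + 1252)/834 + 444780) = 886972*((1/834)*1259 + 444780) = 886972*(1259/834 + 444780) = 886972*(370947779/834) = 164510146717594/417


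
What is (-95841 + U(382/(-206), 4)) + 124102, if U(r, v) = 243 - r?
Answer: 2936103/103 ≈ 28506.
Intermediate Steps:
(-95841 + U(382/(-206), 4)) + 124102 = (-95841 + (243 - 382/(-206))) + 124102 = (-95841 + (243 - 382*(-1)/206)) + 124102 = (-95841 + (243 - 1*(-191/103))) + 124102 = (-95841 + (243 + 191/103)) + 124102 = (-95841 + 25220/103) + 124102 = -9846403/103 + 124102 = 2936103/103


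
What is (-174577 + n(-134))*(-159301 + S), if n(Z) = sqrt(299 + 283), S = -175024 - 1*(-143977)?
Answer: 33230382796 - 190348*sqrt(582) ≈ 3.3226e+10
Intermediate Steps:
S = -31047 (S = -175024 + 143977 = -31047)
n(Z) = sqrt(582)
(-174577 + n(-134))*(-159301 + S) = (-174577 + sqrt(582))*(-159301 - 31047) = (-174577 + sqrt(582))*(-190348) = 33230382796 - 190348*sqrt(582)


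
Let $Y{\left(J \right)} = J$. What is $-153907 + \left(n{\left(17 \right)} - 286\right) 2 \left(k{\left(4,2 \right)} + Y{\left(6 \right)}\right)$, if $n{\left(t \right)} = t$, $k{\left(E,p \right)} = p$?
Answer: $-158211$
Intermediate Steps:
$-153907 + \left(n{\left(17 \right)} - 286\right) 2 \left(k{\left(4,2 \right)} + Y{\left(6 \right)}\right) = -153907 + \left(17 - 286\right) 2 \left(2 + 6\right) = -153907 - 269 \cdot 2 \cdot 8 = -153907 - 4304 = -158211$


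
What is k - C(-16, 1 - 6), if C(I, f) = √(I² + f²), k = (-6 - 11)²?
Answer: 289 - √281 ≈ 272.24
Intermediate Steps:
k = 289 (k = (-17)² = 289)
k - C(-16, 1 - 6) = 289 - √((-16)² + (1 - 6)²) = 289 - √(256 + (-5)²) = 289 - √(256 + 25) = 289 - √281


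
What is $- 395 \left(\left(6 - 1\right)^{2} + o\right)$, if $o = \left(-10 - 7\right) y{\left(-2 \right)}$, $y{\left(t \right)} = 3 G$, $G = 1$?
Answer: $10270$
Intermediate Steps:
$y{\left(t \right)} = 3$ ($y{\left(t \right)} = 3 \cdot 1 = 3$)
$o = -51$ ($o = \left(-10 - 7\right) 3 = \left(-17\right) 3 = -51$)
$- 395 \left(\left(6 - 1\right)^{2} + o\right) = - 395 \left(\left(6 - 1\right)^{2} - 51\right) = - 395 \left(5^{2} - 51\right) = - 395 \left(25 - 51\right) = \left(-395\right) \left(-26\right) = 10270$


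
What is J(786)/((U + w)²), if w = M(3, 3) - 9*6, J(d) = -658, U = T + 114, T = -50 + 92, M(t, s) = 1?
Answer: -658/10609 ≈ -0.062023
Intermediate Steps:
T = 42
U = 156 (U = 42 + 114 = 156)
w = -53 (w = 1 - 9*6 = 1 - 54 = -53)
J(786)/((U + w)²) = -658/(156 - 53)² = -658/(103²) = -658/10609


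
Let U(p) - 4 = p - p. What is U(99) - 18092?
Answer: -18088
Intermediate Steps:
U(p) = 4 (U(p) = 4 + (p - p) = 4 + 0 = 4)
U(99) - 18092 = 4 - 18092 = -18088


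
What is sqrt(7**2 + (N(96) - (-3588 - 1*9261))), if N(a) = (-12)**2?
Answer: sqrt(13042) ≈ 114.20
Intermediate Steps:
N(a) = 144
sqrt(7**2 + (N(96) - (-3588 - 1*9261))) = sqrt(7**2 + (144 - (-3588 - 1*9261))) = sqrt(49 + (144 - (-3588 - 9261))) = sqrt(49 + (144 - 1*(-12849))) = sqrt(49 + (144 + 12849)) = sqrt(49 + 12993) = sqrt(13042)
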